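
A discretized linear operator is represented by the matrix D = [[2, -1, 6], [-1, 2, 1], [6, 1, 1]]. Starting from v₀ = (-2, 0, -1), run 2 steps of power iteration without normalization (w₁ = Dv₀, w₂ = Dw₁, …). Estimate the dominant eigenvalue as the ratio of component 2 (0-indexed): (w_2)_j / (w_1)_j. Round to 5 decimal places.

w1 = Dv₀ = (2·(-2) + (-1)·0 + 6·(-1); (-1)·(-2) + 2·0 + 1·(-1); 6·(-2) + 1·0 + 1·(-1)) = (-10, 1, -13)
w2 = Dw1 = (2·(-10) + (-1)·1 + 6·(-13); (-1)·(-10) + 2·1 + 1·(-13); 6·(-10) + 1·1 + 1·(-13)) = (-99, -1, -72)
Ratio at component: -72 / -13 = 5.53846

5.53846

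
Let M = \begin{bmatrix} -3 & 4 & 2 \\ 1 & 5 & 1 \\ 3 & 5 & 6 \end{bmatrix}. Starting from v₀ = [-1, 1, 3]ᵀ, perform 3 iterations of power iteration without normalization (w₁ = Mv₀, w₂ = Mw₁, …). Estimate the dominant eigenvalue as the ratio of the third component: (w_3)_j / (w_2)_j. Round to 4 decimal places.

w1 = Mv₀ = (13, 7, 20)
w2 = Mw1 = (29, 68, 194)
w3 = Mw2 = (573, 563, 1591)
Ratio at component: 1591 / 194 = 8.2010

8.2010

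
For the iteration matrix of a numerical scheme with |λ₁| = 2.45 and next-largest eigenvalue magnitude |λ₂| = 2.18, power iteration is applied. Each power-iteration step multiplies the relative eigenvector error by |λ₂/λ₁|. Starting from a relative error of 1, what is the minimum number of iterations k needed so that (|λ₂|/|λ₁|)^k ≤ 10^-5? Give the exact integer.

|λ₂/λ₁| = 2.18/2.45 = 0.88980
Need k ≥ ln(10^-5) / ln(0.88980) = -11.5129 / -0.1168 ≈ 98.601
Smallest integer k satisfying the bound: 99

99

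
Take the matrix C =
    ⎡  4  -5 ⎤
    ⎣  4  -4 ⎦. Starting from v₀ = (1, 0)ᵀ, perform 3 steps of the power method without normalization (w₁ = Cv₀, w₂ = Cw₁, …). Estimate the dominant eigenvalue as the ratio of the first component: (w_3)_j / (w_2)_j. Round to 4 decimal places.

λ ≈ 4.0000

w1 = Cv₀ = (4·1 + (-5)·0; 4·1 + (-4)·0) = (4, 4)
w2 = Cw1 = (4·4 + (-5)·4; 4·4 + (-4)·4) = (-4, 0)
w3 = Cw2 = (-16, -16)
Ratio at component: -16 / -4 = 4.0000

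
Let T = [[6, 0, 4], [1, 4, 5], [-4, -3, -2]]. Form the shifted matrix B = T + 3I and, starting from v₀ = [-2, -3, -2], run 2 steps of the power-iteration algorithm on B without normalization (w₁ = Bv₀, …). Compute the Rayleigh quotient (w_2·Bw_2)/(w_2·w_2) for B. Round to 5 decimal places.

B = T + 3I has rows (9, 0, 4); (1, 7, 5); (-4, -3, 1)
w1 = Bv₀ = (-26, -33, 15)
w2 = Bw1 = (-174, -182, 218)
Bw2 = (-694, -358, 1460)
w2·Bw2 = 504192; w2·w2 = 110924; μ ≈ 504192/110924 = 4.54538

μ ≈ 4.54538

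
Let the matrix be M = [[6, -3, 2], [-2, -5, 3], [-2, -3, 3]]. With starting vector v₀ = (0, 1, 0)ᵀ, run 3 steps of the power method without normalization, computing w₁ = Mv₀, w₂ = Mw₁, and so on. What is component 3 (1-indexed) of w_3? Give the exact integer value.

-12

w1 = Mv₀ = (6·0 + (-3)·1 + 2·0; (-2)·0 + (-5)·1 + 3·0; (-2)·0 + (-3)·1 + 3·0) = (-3, -5, -3)
w2 = Mw1 = (6·(-3) + (-3)·(-5) + 2·(-3); (-2)·(-3) + (-5)·(-5) + 3·(-3); (-2)·(-3) + (-3)·(-5) + 3·(-3)) = (-9, 22, 12)
w3 = Mw2 = (-96, -56, -12)
The requested component of w3 is -12.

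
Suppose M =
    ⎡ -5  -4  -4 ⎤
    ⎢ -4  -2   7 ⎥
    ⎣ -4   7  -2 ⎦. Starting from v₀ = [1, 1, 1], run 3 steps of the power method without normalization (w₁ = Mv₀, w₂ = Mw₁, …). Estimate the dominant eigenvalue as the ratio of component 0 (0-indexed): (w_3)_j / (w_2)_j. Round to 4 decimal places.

w1 = Mv₀ = ((-5)·1 + (-4)·1 + (-4)·1; (-4)·1 + (-2)·1 + 7·1; (-4)·1 + 7·1 + (-2)·1) = (-13, 1, 1)
w2 = Mw1 = ((-5)·(-13) + (-4)·1 + (-4)·1; (-4)·(-13) + (-2)·1 + 7·1; (-4)·(-13) + 7·1 + (-2)·1) = (57, 57, 57)
w3 = Mw2 = (-741, 57, 57)
Ratio at component: -741 / 57 = -13.0000

-13.0000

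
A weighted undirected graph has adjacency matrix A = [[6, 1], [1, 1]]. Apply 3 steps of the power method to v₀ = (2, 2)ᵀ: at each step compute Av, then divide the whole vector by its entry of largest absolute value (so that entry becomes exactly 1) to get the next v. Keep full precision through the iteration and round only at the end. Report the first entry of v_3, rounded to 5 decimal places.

Av0 = (14.000000, 4.000000); divide by 14.000000 → v1 = (1.000000, 0.285714)
Av1 = (6.285714, 1.285714); divide by 6.285714 → v2 = (1.000000, 0.204545)
Av2 = (6.204545, 1.204545); divide by 6.204545 → v3 = (1.000000, 0.194139)
Requested entry of v3: 546/546 = 1.00000

1.00000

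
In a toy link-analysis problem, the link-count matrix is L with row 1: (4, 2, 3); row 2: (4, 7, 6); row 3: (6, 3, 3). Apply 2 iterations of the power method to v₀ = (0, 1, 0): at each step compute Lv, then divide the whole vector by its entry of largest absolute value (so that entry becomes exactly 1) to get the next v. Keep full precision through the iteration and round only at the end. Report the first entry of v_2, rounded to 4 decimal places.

0.4133

Lv0 = (2.00000, 7.00000, 3.00000); divide by 7.00000 → v1 = (0.28571, 1.00000, 0.42857)
Lv1 = (4.42857, 10.71429, 6.00000); divide by 10.71429 → v2 = (0.41333, 1.00000, 0.56000)
Requested entry of v2: 31/75 = 0.4133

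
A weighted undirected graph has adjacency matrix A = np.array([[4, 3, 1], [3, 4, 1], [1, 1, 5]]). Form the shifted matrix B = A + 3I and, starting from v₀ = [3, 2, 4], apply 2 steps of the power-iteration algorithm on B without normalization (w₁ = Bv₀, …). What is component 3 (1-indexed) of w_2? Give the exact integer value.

B = A + 3I has rows (7, 3, 1); (3, 7, 1); (1, 1, 8)
w1 = Bv₀ = (7·3 + 3·2 + 1·4; 3·3 + 7·2 + 1·4; 1·3 + 1·2 + 8·4) = (31, 27, 37)
w2 = Bw1 = (7·31 + 3·27 + 1·37; 3·31 + 7·27 + 1·37; 1·31 + 1·27 + 8·37) = (335, 319, 354)
Requested component of w2: 354

354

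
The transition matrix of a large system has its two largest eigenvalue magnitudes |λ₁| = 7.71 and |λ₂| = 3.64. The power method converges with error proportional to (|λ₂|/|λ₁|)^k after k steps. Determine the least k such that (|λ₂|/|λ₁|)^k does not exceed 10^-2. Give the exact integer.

|λ₂/λ₁| = 3.64/7.71 = 0.47211
Need k ≥ ln(10^-2) / ln(0.47211) = -4.6052 / -0.7505 ≈ 6.136
Smallest integer k satisfying the bound: 7

7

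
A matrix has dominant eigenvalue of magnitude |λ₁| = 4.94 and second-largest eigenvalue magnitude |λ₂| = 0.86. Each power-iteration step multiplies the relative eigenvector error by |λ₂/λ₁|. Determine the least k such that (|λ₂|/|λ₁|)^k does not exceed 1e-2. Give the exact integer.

3

|λ₂/λ₁| = 0.86/4.94 = 0.17409
Need k ≥ ln(1e-2) / ln(0.17409) = -4.6052 / -1.7482 ≈ 2.634
Smallest integer k satisfying the bound: 3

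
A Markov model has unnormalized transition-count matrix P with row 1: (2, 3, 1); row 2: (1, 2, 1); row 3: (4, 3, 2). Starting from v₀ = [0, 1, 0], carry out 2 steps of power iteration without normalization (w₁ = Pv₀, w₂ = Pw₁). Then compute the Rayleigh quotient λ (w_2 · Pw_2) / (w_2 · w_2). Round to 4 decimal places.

5.7292

w1 = Pv₀ = (3, 2, 3)
w2 = Pw1 = (15, 10, 24)
Pw2 = (84, 59, 138)
w2·Pw2 = 15·84 + 10·59 + 24·138 = 5162; w2·w2 = 15·15 + 10·10 + 24·24 = 901
λ ≈ 5162/901 = 5.7292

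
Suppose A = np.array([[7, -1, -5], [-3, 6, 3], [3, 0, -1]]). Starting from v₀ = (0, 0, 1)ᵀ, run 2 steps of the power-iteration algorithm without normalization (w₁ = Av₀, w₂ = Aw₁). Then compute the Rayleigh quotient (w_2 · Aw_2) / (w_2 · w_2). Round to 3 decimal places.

6.683

w1 = Av₀ = (7·0 + (-1)·0 + (-5)·1; (-3)·0 + 6·0 + 3·1; 3·0 + 0·0 + (-1)·1) = (-5, 3, -1)
w2 = Aw1 = (7·(-5) + (-1)·3 + (-5)·(-1); (-3)·(-5) + 6·3 + 3·(-1); 3·(-5) + 0·3 + (-1)·(-1)) = (-33, 30, -14)
Aw2 = (-191, 237, -85)
w2·Aw2 = (-33)·(-191) + 30·237 + (-14)·(-85) = 14603; w2·w2 = (-33)·(-33) + 30·30 + (-14)·(-14) = 2185
λ ≈ 14603/2185 = 6.683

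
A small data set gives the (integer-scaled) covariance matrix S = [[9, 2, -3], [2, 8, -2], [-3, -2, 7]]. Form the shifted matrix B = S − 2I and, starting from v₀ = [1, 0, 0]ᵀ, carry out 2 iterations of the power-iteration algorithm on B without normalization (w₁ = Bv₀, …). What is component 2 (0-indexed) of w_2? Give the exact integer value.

B = S − 2I has rows (7, 2, -3); (2, 6, -2); (-3, -2, 5)
w1 = Bv₀ = (7·1 + 2·0 + (-3)·0; 2·1 + 6·0 + (-2)·0; (-3)·1 + (-2)·0 + 5·0) = (7, 2, -3)
w2 = Bw1 = (7·7 + 2·2 + (-3)·(-3); 2·7 + 6·2 + (-2)·(-3); (-3)·7 + (-2)·2 + 5·(-3)) = (62, 32, -40)
Requested component of w2: -40

-40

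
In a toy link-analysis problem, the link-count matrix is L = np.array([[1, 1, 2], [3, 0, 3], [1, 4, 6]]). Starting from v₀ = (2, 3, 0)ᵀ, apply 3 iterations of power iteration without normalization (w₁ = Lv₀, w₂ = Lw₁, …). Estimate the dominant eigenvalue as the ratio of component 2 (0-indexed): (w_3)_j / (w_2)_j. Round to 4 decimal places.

λ ≈ 8.3628

w1 = Lv₀ = (5, 6, 14)
w2 = Lw1 = (39, 57, 113)
w3 = Lw2 = (322, 456, 945)
Ratio at component: 945 / 113 = 8.3628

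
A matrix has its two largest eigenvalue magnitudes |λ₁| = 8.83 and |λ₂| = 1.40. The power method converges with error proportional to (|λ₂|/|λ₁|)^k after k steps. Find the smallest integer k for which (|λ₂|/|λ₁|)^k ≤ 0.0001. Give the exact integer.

6

|λ₂/λ₁| = 1.40/8.83 = 0.15855
Need k ≥ ln(0.0001) / ln(0.15855) = -9.2103 / -1.8417 ≈ 5.001
Smallest integer k satisfying the bound: 6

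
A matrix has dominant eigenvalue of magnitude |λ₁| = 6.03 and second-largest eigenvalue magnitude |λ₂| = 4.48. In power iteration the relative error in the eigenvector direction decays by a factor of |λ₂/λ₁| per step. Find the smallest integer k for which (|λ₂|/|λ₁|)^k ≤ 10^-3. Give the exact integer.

|λ₂/λ₁| = 4.48/6.03 = 0.74295
Need k ≥ ln(10^-3) / ln(0.74295) = -6.9078 / -0.2971 ≈ 23.249
Smallest integer k satisfying the bound: 24

24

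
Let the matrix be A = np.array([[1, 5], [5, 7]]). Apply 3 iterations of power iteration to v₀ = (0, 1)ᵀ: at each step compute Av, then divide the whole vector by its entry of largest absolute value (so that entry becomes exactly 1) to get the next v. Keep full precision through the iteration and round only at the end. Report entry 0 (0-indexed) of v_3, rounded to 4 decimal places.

0.5710

Av0 = (5.00000, 7.00000); divide by 7.00000 → v1 = (0.71429, 1.00000)
Av1 = (5.71429, 10.57143); divide by 10.57143 → v2 = (0.54054, 1.00000)
Av2 = (5.54054, 9.70270); divide by 9.70270 → v3 = (0.57103, 1.00000)
Requested entry of v3: 410/718 = 0.5710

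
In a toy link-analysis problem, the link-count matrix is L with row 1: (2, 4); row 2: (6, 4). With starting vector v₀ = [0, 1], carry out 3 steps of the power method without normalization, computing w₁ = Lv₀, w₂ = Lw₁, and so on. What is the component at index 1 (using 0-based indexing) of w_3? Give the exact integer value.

304

w1 = Lv₀ = (2·0 + 4·1; 6·0 + 4·1) = (4, 4)
w2 = Lw1 = (2·4 + 4·4; 6·4 + 4·4) = (24, 40)
w3 = Lw2 = (208, 304)
The requested component of w3 is 304.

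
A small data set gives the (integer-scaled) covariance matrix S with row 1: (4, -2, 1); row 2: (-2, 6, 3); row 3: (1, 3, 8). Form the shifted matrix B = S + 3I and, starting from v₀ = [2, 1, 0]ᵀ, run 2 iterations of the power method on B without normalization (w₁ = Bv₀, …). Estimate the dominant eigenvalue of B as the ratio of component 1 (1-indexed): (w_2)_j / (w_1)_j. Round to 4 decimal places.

μ ≈ 6.5833

B = S + 3I has rows (7, -2, 1); (-2, 9, 3); (1, 3, 11)
w1 = Bv₀ = (12, 5, 5)
w2 = Bw1 = (79, 36, 82)
Ratio: 79/12 = 6.5833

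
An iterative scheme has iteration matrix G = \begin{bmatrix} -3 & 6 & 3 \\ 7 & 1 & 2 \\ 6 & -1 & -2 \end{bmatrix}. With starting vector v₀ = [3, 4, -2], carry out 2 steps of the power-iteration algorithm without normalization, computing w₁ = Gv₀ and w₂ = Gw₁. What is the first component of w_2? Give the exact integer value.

w1 = Gv₀ = (9, 21, 18)
w2 = Gw1 = (153, 120, -3)
The requested component of w2 is 153.

153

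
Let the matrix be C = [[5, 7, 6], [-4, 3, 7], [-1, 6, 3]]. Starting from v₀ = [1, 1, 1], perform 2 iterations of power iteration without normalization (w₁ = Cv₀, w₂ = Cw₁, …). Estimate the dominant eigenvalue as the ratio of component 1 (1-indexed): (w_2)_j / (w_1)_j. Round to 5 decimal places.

w1 = Cv₀ = (5·1 + 7·1 + 6·1; (-4)·1 + 3·1 + 7·1; (-1)·1 + 6·1 + 3·1) = (18, 6, 8)
w2 = Cw1 = (5·18 + 7·6 + 6·8; (-4)·18 + 3·6 + 7·8; (-1)·18 + 6·6 + 3·8) = (180, 2, 42)
Ratio at component: 180 / 18 = 10.00000

10.00000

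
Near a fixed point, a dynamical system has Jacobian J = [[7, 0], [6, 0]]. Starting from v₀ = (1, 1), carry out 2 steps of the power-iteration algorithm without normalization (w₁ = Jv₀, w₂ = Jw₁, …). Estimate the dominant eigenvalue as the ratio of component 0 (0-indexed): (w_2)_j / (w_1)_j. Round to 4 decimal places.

w1 = Jv₀ = (7·1 + 0·1; 6·1 + 0·1) = (7, 6)
w2 = Jw1 = (7·7 + 0·6; 6·7 + 0·6) = (49, 42)
Ratio at component: 49 / 7 = 7.0000

7.0000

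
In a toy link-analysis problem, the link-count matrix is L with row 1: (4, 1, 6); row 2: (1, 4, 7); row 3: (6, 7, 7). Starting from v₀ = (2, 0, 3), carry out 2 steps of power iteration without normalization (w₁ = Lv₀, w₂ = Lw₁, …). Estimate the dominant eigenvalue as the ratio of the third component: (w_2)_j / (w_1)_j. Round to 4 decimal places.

16.6061

w1 = Lv₀ = (26, 23, 33)
w2 = Lw1 = (325, 349, 548)
Ratio at component: 548 / 33 = 16.6061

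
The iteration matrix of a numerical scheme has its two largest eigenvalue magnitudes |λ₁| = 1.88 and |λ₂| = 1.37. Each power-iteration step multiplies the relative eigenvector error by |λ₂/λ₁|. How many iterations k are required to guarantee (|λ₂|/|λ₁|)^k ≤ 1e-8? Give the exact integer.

|λ₂/λ₁| = 1.37/1.88 = 0.72872
Need k ≥ ln(1e-8) / ln(0.72872) = -18.4207 / -0.3165 ≈ 58.208
Smallest integer k satisfying the bound: 59

59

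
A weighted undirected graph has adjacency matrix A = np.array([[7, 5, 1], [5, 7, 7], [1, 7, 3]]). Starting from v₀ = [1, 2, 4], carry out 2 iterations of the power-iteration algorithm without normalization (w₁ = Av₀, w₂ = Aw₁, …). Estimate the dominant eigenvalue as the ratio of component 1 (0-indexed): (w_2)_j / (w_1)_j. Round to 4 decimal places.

w1 = Av₀ = (21, 47, 27)
w2 = Aw1 = (409, 623, 431)
Ratio at component: 623 / 47 = 13.2553

λ ≈ 13.2553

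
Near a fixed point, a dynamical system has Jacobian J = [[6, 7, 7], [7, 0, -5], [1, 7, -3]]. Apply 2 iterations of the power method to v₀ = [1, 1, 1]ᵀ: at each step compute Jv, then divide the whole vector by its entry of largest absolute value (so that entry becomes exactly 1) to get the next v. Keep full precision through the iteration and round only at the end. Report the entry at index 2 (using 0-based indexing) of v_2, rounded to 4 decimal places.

0.1124

Jv0 = (20.00000, 2.00000, 5.00000); divide by 20.00000 → v1 = (1.00000, 0.10000, 0.25000)
Jv1 = (8.45000, 5.75000, 0.95000); divide by 8.45000 → v2 = (1.00000, 0.68047, 0.11243)
Requested entry of v2: 19/169 = 0.1124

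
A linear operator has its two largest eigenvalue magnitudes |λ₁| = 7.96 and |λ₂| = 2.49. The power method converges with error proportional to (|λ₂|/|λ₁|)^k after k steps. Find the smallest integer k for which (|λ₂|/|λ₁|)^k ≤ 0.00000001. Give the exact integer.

16

|λ₂/λ₁| = 2.49/7.96 = 0.31281
Need k ≥ ln(0.00000001) / ln(0.31281) = -18.4207 / -1.1621 ≈ 15.851
Smallest integer k satisfying the bound: 16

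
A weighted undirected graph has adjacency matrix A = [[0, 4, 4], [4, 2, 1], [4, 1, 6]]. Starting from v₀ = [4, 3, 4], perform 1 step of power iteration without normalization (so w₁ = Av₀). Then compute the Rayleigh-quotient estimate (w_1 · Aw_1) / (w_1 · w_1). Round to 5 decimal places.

9.10789

w1 = Av₀ = (28, 26, 43)
Aw1 = (276, 207, 396)
w1·Aw1 = 28·276 + 26·207 + 43·396 = 30138; w1·w1 = 28·28 + 26·26 + 43·43 = 3309
λ ≈ 30138/3309 = 9.10789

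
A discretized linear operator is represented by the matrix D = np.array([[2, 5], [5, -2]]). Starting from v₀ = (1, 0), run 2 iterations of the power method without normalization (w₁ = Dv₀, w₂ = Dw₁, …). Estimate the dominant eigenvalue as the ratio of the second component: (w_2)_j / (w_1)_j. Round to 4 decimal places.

w1 = Dv₀ = (2·1 + 5·0; 5·1 + (-2)·0) = (2, 5)
w2 = Dw1 = (2·2 + 5·5; 5·2 + (-2)·5) = (29, 0)
Ratio at component: 0 / 5 = 0.0000

λ ≈ 0.0000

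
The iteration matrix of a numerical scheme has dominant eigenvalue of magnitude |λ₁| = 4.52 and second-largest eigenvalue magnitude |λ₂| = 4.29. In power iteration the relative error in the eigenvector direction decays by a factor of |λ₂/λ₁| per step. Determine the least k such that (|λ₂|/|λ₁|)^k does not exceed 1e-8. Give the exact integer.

353

|λ₂/λ₁| = 4.29/4.52 = 0.94912
Need k ≥ ln(1e-8) / ln(0.94912) = -18.4207 / -0.0522 ≈ 352.716
Smallest integer k satisfying the bound: 353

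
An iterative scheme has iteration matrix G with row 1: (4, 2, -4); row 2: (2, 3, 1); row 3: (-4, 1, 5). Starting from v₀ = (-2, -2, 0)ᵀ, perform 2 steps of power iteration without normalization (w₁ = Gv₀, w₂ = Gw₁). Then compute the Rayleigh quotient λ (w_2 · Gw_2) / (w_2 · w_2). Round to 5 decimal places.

w1 = Gv₀ = (4·(-2) + 2·(-2) + (-4)·0; 2·(-2) + 3·(-2) + 1·0; (-4)·(-2) + 1·(-2) + 5·0) = (-12, -10, 6)
w2 = Gw1 = (4·(-12) + 2·(-10) + (-4)·6; 2·(-12) + 3·(-10) + 1·6; (-4)·(-12) + 1·(-10) + 5·6) = (-92, -48, 68)
Gw2 = (-736, -260, 660)
w2·Gw2 = (-92)·(-736) + (-48)·(-260) + 68·660 = 125072; w2·w2 = (-92)·(-92) + (-48)·(-48) + 68·68 = 15392
λ ≈ 125072/15392 = 8.12578

8.12578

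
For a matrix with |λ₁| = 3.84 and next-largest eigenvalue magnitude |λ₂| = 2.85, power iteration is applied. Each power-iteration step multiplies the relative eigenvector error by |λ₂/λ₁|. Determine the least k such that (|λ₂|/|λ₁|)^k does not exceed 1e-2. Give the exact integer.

16

|λ₂/λ₁| = 2.85/3.84 = 0.74219
Need k ≥ ln(1e-2) / ln(0.74219) = -4.6052 / -0.2982 ≈ 15.446
Smallest integer k satisfying the bound: 16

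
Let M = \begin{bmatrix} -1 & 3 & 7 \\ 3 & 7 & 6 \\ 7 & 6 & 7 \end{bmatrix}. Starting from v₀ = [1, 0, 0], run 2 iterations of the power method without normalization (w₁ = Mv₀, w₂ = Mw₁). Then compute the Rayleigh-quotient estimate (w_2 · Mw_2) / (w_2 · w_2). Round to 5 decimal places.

w1 = Mv₀ = (-1, 3, 7)
w2 = Mw1 = (59, 60, 60)
Mw2 = (541, 957, 1193)
w2·Mw2 = 59·541 + 60·957 + 60·1193 = 160919; w2·w2 = 59·59 + 60·60 + 60·60 = 10681
λ ≈ 160919/10681 = 15.06591

λ ≈ 15.06591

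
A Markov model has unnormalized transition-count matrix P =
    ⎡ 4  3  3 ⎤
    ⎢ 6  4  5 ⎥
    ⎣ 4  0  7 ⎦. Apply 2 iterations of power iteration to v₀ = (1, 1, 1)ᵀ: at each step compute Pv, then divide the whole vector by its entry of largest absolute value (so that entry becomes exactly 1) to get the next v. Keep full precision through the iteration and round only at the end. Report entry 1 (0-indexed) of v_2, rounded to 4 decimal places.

1.0000

Pv0 = (10.00000, 15.00000, 11.00000); divide by 15.00000 → v1 = (0.66667, 1.00000, 0.73333)
Pv1 = (7.86667, 11.66667, 7.80000); divide by 11.66667 → v2 = (0.67429, 1.00000, 0.66857)
Requested entry of v2: 175/175 = 1.0000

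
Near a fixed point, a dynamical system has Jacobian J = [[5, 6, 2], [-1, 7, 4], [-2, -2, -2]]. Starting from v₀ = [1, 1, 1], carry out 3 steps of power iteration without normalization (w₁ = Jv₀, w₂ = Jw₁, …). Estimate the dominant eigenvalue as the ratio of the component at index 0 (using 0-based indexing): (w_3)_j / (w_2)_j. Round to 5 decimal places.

λ ≈ 6.15044

w1 = Jv₀ = (5·1 + 6·1 + 2·1; (-1)·1 + 7·1 + 4·1; (-2)·1 + (-2)·1 + (-2)·1) = (13, 10, -6)
w2 = Jw1 = (5·13 + 6·10 + 2·(-6); (-1)·13 + 7·10 + 4·(-6); (-2)·13 + (-2)·10 + (-2)·(-6)) = (113, 33, -34)
w3 = Jw2 = (695, -18, -224)
Ratio at component: 695 / 113 = 6.15044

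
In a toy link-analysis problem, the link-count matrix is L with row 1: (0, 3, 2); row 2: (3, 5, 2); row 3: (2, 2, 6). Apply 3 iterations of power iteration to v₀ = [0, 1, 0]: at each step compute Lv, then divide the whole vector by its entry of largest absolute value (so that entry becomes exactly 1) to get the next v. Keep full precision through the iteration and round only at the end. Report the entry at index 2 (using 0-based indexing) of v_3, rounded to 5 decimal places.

Lv0 = (3.000000, 5.000000, 2.000000); divide by 5.000000 → v1 = (0.600000, 1.000000, 0.400000)
Lv1 = (3.800000, 7.600000, 5.600000); divide by 7.600000 → v2 = (0.500000, 1.000000, 0.736842)
Lv2 = (4.473684, 7.973684, 7.421053); divide by 7.973684 → v3 = (0.561056, 1.000000, 0.930693)
Requested entry of v3: 282/303 = 0.93069

0.93069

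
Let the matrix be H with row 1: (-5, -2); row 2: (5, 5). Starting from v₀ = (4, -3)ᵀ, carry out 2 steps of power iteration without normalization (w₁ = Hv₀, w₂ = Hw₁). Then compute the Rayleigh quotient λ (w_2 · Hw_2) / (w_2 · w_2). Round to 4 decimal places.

w1 = Hv₀ = (-14, 5)
w2 = Hw1 = (60, -45)
Hw2 = (-210, 75)
w2·Hw2 = 60·(-210) + (-45)·75 = -15975; w2·w2 = 60·60 + (-45)·(-45) = 5625
λ ≈ -15975/5625 = -2.8400

λ ≈ -2.8400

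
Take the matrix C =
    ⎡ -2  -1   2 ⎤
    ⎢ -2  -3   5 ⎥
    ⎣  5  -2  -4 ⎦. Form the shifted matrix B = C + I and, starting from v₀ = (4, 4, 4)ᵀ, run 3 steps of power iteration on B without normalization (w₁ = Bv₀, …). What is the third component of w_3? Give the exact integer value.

20

B = C + I has rows (-1, -1, 2); (-2, -2, 5); (5, -2, -3)
w1 = Bv₀ = ((-1)·4 + (-1)·4 + 2·4; (-2)·4 + (-2)·4 + 5·4; 5·4 + (-2)·4 + (-3)·4) = (0, 4, 0)
w2 = Bw1 = ((-1)·0 + (-1)·4 + 2·0; (-2)·0 + (-2)·4 + 5·0; 5·0 + (-2)·4 + (-3)·0) = (-4, -8, -8)
w3 = Bw2 = (-4, -16, 20)
Requested component of w3: 20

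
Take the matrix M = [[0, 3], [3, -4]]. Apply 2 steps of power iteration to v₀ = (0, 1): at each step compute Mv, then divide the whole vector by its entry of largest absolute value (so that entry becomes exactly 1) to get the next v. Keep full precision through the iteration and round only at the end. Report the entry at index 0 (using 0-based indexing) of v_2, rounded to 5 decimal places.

-0.48000

Mv0 = (3.000000, -4.000000); divide by -4.000000 → v1 = (-0.750000, 1.000000)
Mv1 = (3.000000, -6.250000); divide by -6.250000 → v2 = (-0.480000, 1.000000)
Requested entry of v2: -12/25 = -0.48000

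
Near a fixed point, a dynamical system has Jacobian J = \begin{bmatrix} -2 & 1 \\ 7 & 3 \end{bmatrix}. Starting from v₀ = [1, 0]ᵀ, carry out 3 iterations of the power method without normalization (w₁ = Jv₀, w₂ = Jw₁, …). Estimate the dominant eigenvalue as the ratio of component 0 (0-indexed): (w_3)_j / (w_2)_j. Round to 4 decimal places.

-1.3636

w1 = Jv₀ = (-2, 7)
w2 = Jw1 = (11, 7)
w3 = Jw2 = (-15, 98)
Ratio at component: -15 / 11 = -1.3636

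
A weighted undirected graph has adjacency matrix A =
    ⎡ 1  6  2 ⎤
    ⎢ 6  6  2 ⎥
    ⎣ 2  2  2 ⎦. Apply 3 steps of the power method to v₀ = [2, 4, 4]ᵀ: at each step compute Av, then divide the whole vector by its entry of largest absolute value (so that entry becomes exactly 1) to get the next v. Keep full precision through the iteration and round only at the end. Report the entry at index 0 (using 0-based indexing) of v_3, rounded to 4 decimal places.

0.6909

Av0 = (34.00000, 44.00000, 20.00000); divide by 44.00000 → v1 = (0.77273, 1.00000, 0.45455)
Av1 = (7.68182, 11.54545, 4.45455); divide by 11.54545 → v2 = (0.66535, 1.00000, 0.38583)
Av2 = (7.43701, 10.76378, 4.10236); divide by 10.76378 → v3 = (0.69093, 1.00000, 0.38113)
Requested entry of v3: 3778/5468 = 0.6909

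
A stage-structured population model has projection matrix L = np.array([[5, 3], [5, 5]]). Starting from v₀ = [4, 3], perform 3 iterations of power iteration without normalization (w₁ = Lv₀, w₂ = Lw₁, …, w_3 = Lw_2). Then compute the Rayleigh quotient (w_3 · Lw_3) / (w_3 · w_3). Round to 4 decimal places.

8.8740

w1 = Lv₀ = (5·4 + 3·3; 5·4 + 5·3) = (29, 35)
w2 = Lw1 = (5·29 + 3·35; 5·29 + 5·35) = (250, 320)
w3 = Lw2 = (2210, 2850)
Lw3 = (19600, 25300)
w3·Lw3 = 2210·19600 + 2850·25300 = 115421000; w3·w3 = 2210·2210 + 2850·2850 = 13006600
λ ≈ 115421000/13006600 = 8.8740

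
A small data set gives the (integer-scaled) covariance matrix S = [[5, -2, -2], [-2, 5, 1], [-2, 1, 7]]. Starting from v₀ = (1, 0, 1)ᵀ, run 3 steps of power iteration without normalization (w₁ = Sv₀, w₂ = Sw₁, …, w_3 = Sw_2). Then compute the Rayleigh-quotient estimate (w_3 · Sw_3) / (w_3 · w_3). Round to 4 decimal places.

6.9826

w1 = Sv₀ = (5·1 + (-2)·0 + (-2)·1; (-2)·1 + 5·0 + 1·1; (-2)·1 + 1·0 + 7·1) = (3, -1, 5)
w2 = Sw1 = (5·3 + (-2)·(-1) + (-2)·5; (-2)·3 + 5·(-1) + 1·5; (-2)·3 + 1·(-1) + 7·5) = (7, -6, 28)
w3 = Sw2 = (-9, -16, 176)
Sw3 = (-365, 114, 1234)
w3·Sw3 = (-9)·(-365) + (-16)·114 + 176·1234 = 218645; w3·w3 = (-9)·(-9) + (-16)·(-16) + 176·176 = 31313
λ ≈ 218645/31313 = 6.9826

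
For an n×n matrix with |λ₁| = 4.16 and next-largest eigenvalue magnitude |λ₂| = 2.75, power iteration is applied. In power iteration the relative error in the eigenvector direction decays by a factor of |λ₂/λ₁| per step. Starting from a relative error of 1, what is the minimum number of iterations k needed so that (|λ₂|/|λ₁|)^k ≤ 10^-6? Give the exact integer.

|λ₂/λ₁| = 2.75/4.16 = 0.66106
Need k ≥ ln(10^-6) / ln(0.66106) = -13.8155 / -0.4139 ≈ 33.378
Smallest integer k satisfying the bound: 34

34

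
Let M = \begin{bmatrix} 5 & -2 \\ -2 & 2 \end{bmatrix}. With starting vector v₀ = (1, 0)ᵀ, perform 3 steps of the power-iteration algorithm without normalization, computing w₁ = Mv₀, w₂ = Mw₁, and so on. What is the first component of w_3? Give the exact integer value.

w1 = Mv₀ = (5·1 + (-2)·0; (-2)·1 + 2·0) = (5, -2)
w2 = Mw1 = (5·5 + (-2)·(-2); (-2)·5 + 2·(-2)) = (29, -14)
w3 = Mw2 = (173, -86)
The requested component of w3 is 173.

173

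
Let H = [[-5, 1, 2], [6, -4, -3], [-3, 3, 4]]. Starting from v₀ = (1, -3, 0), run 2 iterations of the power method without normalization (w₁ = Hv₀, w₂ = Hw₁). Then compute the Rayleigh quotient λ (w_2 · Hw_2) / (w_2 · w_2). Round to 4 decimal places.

w1 = Hv₀ = (-8, 18, -12)
w2 = Hw1 = (34, -84, 30)
Hw2 = (-194, 450, -234)
w2·Hw2 = 34·(-194) + (-84)·450 + 30·(-234) = -51416; w2·w2 = 34·34 + (-84)·(-84) + 30·30 = 9112
λ ≈ -51416/9112 = -5.6427

λ ≈ -5.6427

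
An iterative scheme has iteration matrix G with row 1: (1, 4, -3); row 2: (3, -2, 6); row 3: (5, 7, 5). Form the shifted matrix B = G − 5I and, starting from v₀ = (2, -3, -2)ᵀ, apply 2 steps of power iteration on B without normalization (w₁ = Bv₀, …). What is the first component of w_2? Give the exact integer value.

B = G − 5I has rows (-4, 4, -3); (3, -7, 6); (5, 7, 0)
w1 = Bv₀ = ((-4)·2 + 4·(-3) + (-3)·(-2); 3·2 + (-7)·(-3) + 6·(-2); 5·2 + 7·(-3) + 0·(-2)) = (-14, 15, -11)
w2 = Bw1 = ((-4)·(-14) + 4·15 + (-3)·(-11); 3·(-14) + (-7)·15 + 6·(-11); 5·(-14) + 7·15 + 0·(-11)) = (149, -213, 35)
Requested component of w2: 149

149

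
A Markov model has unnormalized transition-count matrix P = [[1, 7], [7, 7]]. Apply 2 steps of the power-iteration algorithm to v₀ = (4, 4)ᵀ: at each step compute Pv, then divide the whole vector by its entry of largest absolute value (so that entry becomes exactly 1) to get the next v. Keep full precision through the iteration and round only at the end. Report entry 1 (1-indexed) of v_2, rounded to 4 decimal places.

0.6883

Pv0 = (32.00000, 56.00000); divide by 56.00000 → v1 = (0.57143, 1.00000)
Pv1 = (7.57143, 11.00000); divide by 11.00000 → v2 = (0.68831, 1.00000)
Requested entry of v2: 424/616 = 0.6883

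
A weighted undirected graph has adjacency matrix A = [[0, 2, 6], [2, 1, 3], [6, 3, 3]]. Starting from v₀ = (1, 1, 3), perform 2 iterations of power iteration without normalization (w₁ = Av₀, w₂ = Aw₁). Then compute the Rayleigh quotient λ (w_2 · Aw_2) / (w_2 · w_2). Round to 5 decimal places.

9.14931

w1 = Av₀ = (0·1 + 2·1 + 6·3; 2·1 + 1·1 + 3·3; 6·1 + 3·1 + 3·3) = (20, 12, 18)
w2 = Aw1 = (0·20 + 2·12 + 6·18; 2·20 + 1·12 + 3·18; 6·20 + 3·12 + 3·18) = (132, 106, 210)
Aw2 = (1472, 1000, 1740)
w2·Aw2 = 132·1472 + 106·1000 + 210·1740 = 665704; w2·w2 = 132·132 + 106·106 + 210·210 = 72760
λ ≈ 665704/72760 = 9.14931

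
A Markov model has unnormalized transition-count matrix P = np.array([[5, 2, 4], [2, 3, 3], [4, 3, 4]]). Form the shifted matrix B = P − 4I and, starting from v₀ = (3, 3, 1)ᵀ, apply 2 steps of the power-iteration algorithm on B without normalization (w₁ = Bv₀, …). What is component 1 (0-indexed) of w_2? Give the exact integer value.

83

B = P − 4I has rows (1, 2, 4); (2, -1, 3); (4, 3, 0)
w1 = Bv₀ = (13, 6, 21)
w2 = Bw1 = (109, 83, 70)
Requested component of w2: 83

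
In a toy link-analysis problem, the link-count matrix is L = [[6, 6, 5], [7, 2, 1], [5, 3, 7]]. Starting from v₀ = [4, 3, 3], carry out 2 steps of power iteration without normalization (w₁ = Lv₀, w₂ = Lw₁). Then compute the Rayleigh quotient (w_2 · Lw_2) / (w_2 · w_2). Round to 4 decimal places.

λ ≈ 14.4614

w1 = Lv₀ = (6·4 + 6·3 + 5·3; 7·4 + 2·3 + 1·3; 5·4 + 3·3 + 7·3) = (57, 37, 50)
w2 = Lw1 = (6·57 + 6·37 + 5·50; 7·57 + 2·37 + 1·50; 5·57 + 3·37 + 7·50) = (814, 523, 746)
Lw2 = (11752, 7490, 10861)
w2·Lw2 = 814·11752 + 523·7490 + 746·10861 = 21585704; w2·w2 = 814·814 + 523·523 + 746·746 = 1492641
λ ≈ 21585704/1492641 = 14.4614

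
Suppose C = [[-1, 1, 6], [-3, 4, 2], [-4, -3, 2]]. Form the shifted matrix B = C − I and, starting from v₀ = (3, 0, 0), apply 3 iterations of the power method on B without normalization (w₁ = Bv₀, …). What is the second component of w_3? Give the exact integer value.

B = C − I has rows (-2, 1, 6); (-3, 3, 2); (-4, -3, 1)
w1 = Bv₀ = ((-2)·3 + 1·0 + 6·0; (-3)·3 + 3·0 + 2·0; (-4)·3 + (-3)·0 + 1·0) = (-6, -9, -12)
w2 = Bw1 = ((-2)·(-6) + 1·(-9) + 6·(-12); (-3)·(-6) + 3·(-9) + 2·(-12); (-4)·(-6) + (-3)·(-9) + 1·(-12)) = (-69, -33, 39)
w3 = Bw2 = (339, 186, 414)
Requested component of w3: 186

186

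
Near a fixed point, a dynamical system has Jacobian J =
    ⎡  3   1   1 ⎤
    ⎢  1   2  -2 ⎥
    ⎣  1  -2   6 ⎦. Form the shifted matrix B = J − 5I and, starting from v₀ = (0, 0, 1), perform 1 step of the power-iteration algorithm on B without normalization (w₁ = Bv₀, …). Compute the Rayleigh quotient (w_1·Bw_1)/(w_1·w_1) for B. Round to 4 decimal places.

B = J − 5I has rows (-2, 1, 1); (1, -3, -2); (1, -2, 1)
w1 = Bv₀ = (1, -2, 1)
Bw1 = (-3, 5, 6)
w1·Bw1 = -7; w1·w1 = 6; μ ≈ -7/6 = -1.1667

μ ≈ -1.1667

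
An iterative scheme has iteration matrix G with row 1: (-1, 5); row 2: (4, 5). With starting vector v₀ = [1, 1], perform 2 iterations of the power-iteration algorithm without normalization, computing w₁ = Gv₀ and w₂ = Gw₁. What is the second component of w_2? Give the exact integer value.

61

w1 = Gv₀ = ((-1)·1 + 5·1; 4·1 + 5·1) = (4, 9)
w2 = Gw1 = ((-1)·4 + 5·9; 4·4 + 5·9) = (41, 61)
The requested component of w2 is 61.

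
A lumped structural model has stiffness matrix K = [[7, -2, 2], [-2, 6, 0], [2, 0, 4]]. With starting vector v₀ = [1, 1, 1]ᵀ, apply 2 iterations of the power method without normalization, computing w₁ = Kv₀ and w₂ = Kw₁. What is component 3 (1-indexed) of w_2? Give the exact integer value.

w1 = Kv₀ = (7·1 + (-2)·1 + 2·1; (-2)·1 + 6·1 + 0·1; 2·1 + 0·1 + 4·1) = (7, 4, 6)
w2 = Kw1 = (7·7 + (-2)·4 + 2·6; (-2)·7 + 6·4 + 0·6; 2·7 + 0·4 + 4·6) = (53, 10, 38)
The requested component of w2 is 38.

38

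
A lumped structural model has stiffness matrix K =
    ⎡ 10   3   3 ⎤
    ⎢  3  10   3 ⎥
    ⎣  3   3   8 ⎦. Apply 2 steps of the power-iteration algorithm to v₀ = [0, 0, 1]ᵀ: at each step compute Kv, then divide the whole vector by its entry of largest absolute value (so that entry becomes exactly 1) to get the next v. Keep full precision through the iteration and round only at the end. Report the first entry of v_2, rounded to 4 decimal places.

0.7683

Kv0 = (3.00000, 3.00000, 8.00000); divide by 8.00000 → v1 = (0.37500, 0.37500, 1.00000)
Kv1 = (7.87500, 7.87500, 10.25000); divide by 10.25000 → v2 = (0.76829, 0.76829, 1.00000)
Requested entry of v2: 63/82 = 0.7683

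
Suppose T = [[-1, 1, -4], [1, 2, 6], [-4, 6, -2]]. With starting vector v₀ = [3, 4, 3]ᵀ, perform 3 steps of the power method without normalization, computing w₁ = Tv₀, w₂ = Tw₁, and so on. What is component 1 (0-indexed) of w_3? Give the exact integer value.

w1 = Tv₀ = (-11, 29, 6)
w2 = Tw1 = (16, 83, 206)
w3 = Tw2 = (-757, 1418, 22)
The requested component of w3 is 1418.

1418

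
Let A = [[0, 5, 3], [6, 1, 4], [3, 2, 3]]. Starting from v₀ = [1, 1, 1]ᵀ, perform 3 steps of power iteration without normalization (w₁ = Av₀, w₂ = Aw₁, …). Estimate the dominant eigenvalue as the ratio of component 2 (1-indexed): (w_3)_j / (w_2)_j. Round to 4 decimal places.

w1 = Av₀ = (0·1 + 5·1 + 3·1; 6·1 + 1·1 + 4·1; 3·1 + 2·1 + 3·1) = (8, 11, 8)
w2 = Aw1 = (0·8 + 5·11 + 3·8; 6·8 + 1·11 + 4·8; 3·8 + 2·11 + 3·8) = (79, 91, 70)
w3 = Aw2 = (665, 845, 629)
Ratio at component: 845 / 91 = 9.2857

9.2857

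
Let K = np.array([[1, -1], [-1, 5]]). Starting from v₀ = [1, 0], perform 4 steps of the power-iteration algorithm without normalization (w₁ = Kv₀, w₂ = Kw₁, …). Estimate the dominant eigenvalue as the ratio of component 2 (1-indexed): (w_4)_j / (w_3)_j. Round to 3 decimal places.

w1 = Kv₀ = (1·1 + (-1)·0; (-1)·1 + 5·0) = (1, -1)
w2 = Kw1 = (1·1 + (-1)·(-1); (-1)·1 + 5·(-1)) = (2, -6)
w3 = Kw2 = (8, -32)
w4 = Kw3 = (40, -168)
Ratio at component: -168 / -32 = 5.250

λ ≈ 5.250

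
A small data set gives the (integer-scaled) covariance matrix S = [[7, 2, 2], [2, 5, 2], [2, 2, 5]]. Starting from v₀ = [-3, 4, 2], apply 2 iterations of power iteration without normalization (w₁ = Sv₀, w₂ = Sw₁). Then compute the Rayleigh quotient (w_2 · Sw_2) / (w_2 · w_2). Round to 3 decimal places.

λ ≈ 6.821

w1 = Sv₀ = (-9, 18, 12)
w2 = Sw1 = (-3, 96, 78)
Sw2 = (327, 630, 576)
w2·Sw2 = (-3)·327 + 96·630 + 78·576 = 104427; w2·w2 = (-3)·(-3) + 96·96 + 78·78 = 15309
λ ≈ 104427/15309 = 6.821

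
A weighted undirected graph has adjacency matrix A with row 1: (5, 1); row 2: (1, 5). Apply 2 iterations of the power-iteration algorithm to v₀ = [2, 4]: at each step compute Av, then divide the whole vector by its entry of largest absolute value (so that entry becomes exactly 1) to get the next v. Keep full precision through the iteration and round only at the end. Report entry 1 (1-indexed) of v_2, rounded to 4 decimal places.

0.7419

Av0 = (14.00000, 22.00000); divide by 22.00000 → v1 = (0.63636, 1.00000)
Av1 = (4.18182, 5.63636); divide by 5.63636 → v2 = (0.74194, 1.00000)
Requested entry of v2: 92/124 = 0.7419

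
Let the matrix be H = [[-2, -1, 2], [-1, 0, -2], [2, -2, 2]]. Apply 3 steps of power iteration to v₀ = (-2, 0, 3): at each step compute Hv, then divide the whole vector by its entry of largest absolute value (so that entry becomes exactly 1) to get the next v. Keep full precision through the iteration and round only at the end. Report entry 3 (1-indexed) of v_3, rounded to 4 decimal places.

0.6667

Hv0 = (10.00000, -4.00000, 2.00000); divide by 10.00000 → v1 = (1.00000, -0.40000, 0.20000)
Hv1 = (-1.20000, -1.40000, 3.20000); divide by 3.20000 → v2 = (-0.37500, -0.43750, 1.00000)
Hv2 = (3.18750, -1.62500, 2.12500); divide by 3.18750 → v3 = (1.00000, -0.50980, 0.66667)
Requested entry of v3: 68/102 = 0.6667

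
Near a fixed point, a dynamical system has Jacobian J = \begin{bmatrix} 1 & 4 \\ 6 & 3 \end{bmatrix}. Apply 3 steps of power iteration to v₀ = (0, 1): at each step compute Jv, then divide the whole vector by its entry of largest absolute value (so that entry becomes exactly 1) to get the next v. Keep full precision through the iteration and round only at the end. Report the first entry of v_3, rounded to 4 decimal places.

Jv0 = (4.00000, 3.00000); divide by 4.00000 → v1 = (1.00000, 0.75000)
Jv1 = (4.00000, 8.25000); divide by 8.25000 → v2 = (0.48485, 1.00000)
Jv2 = (4.48485, 5.90909); divide by 5.90909 → v3 = (0.75897, 1.00000)
Requested entry of v3: 148/195 = 0.7590

0.7590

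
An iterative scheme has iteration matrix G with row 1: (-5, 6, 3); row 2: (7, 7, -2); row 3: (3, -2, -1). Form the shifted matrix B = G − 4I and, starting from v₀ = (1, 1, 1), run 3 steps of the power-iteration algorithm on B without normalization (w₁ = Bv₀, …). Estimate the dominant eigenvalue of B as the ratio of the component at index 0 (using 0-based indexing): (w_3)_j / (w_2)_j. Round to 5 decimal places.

B = G − 4I has rows (-9, 6, 3); (7, 3, -2); (3, -2, -5)
w1 = Bv₀ = ((-9)·1 + 6·1 + 3·1; 7·1 + 3·1 + (-2)·1; 3·1 + (-2)·1 + (-5)·1) = (0, 8, -4)
w2 = Bw1 = ((-9)·0 + 6·8 + 3·(-4); 7·0 + 3·8 + (-2)·(-4); 3·0 + (-2)·8 + (-5)·(-4)) = (36, 32, 4)
w3 = Bw2 = (-120, 340, 24)
Ratio: -120/36 = -3.33333

μ ≈ -3.33333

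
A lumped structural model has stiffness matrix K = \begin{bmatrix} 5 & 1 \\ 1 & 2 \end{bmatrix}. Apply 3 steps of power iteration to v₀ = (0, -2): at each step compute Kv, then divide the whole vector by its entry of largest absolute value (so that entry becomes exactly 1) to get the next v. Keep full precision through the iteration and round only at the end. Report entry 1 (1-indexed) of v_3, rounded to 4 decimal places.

1.0000

Kv0 = (-2.00000, -4.00000); divide by -4.00000 → v1 = (0.50000, 1.00000)
Kv1 = (3.50000, 2.50000); divide by 3.50000 → v2 = (1.00000, 0.71429)
Kv2 = (5.71429, 2.42857); divide by 5.71429 → v3 = (1.00000, 0.42500)
Requested entry of v3: -80/-80 = 1.0000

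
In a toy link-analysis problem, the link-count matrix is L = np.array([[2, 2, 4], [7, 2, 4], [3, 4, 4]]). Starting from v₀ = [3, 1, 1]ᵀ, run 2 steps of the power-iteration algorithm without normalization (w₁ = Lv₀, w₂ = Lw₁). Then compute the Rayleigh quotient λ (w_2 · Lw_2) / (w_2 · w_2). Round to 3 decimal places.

w1 = Lv₀ = (2·3 + 2·1 + 4·1; 7·3 + 2·1 + 4·1; 3·3 + 4·1 + 4·1) = (12, 27, 17)
w2 = Lw1 = (2·12 + 2·27 + 4·17; 7·12 + 2·27 + 4·17; 3·12 + 4·27 + 4·17) = (146, 206, 212)
Lw2 = (1552, 2282, 2110)
w2·Lw2 = 146·1552 + 206·2282 + 212·2110 = 1144004; w2·w2 = 146·146 + 206·206 + 212·212 = 108696
λ ≈ 1144004/108696 = 10.525

λ ≈ 10.525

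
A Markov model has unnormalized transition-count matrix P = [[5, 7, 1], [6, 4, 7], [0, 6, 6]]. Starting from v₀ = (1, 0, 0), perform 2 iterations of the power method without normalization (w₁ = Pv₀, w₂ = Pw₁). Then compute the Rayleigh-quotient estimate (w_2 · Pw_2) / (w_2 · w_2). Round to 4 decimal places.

w1 = Pv₀ = (5·1 + 7·0 + 1·0; 6·1 + 4·0 + 7·0; 0·1 + 6·0 + 6·0) = (5, 6, 0)
w2 = Pw1 = (5·5 + 7·6 + 1·0; 6·5 + 4·6 + 7·0; 0·5 + 6·6 + 6·0) = (67, 54, 36)
Pw2 = (749, 870, 540)
w2·Pw2 = 67·749 + 54·870 + 36·540 = 116603; w2·w2 = 67·67 + 54·54 + 36·36 = 8701
λ ≈ 116603/8701 = 13.4011

13.4011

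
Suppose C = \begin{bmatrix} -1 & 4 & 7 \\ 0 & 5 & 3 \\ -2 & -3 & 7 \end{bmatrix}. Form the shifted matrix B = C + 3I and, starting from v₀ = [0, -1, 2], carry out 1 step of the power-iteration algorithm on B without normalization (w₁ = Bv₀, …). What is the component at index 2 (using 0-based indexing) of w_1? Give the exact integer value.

B = C + 3I has rows (2, 4, 7); (0, 8, 3); (-2, -3, 10)
w1 = Bv₀ = (10, -2, 23)
Requested component of w1: 23

23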